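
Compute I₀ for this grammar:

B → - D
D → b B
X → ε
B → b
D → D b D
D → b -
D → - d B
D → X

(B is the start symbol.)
First, augment the grammar with B' → B
I₀ = CLOSURE({ [B' → . B] }):
  [B' → . B] has the dot before B: add [B → . - D], [B → . b]
No further items can be added.

I₀ = { [B → . - D], [B → . b], [B' → . B] }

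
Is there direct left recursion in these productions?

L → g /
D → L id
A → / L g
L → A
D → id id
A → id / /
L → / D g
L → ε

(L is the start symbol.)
Direct left recursion occurs when N → N α for some non-terminal N (the right-hand side begins with the left-hand side itself).

L → g /: starts with g
D → L id: starts with L
A → / L g: starts with '/'
L → A: starts with A
D → id id: starts with id
A → id / /: starts with id
L → / D g: starts with '/'
L → ε: starts with ε

No direct left recursion found.

Answer: No direct left recursion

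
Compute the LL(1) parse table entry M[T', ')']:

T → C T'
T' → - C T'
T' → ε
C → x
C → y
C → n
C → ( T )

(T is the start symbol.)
To find M[T', ')'], we find productions for T' where ')' is in the predict set (PREDICT(N → α) = (FIRST(α) \ {ε}) ∪ (FOLLOW(N) if α ⇒* ε)).

Relevant sets:
  FOLLOW(T') = { $, ')' }

T' → - C T': PREDICT = { '-' }
T' → ε: PREDICT = { $, ')' }
  ')' is in predict set, so this production goes in M[T', ')']

M[T', ')'] = T' → ε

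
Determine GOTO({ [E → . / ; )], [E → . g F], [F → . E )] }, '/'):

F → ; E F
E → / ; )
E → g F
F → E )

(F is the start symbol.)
GOTO(I, '/') = CLOSURE({ [A → αX.β] : [A → α.Xβ] ∈ I, X = '/' })

Items with dot before '/', with the dot advanced:
  [E → . / ; )] → [E → / . ; )]
Closure adds nothing (no advanced item has the dot before a non-terminal).

GOTO = { [E → / . ; )] }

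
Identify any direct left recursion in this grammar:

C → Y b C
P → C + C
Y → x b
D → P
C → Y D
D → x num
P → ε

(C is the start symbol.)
Direct left recursion occurs when N → N α for some non-terminal N (the right-hand side begins with the left-hand side itself).

C → Y b C: starts with Y
P → C + C: starts with C
Y → x b: starts with x
D → P: starts with P
C → Y D: starts with Y
D → x num: starts with x
P → ε: starts with ε

No direct left recursion found.

Answer: No direct left recursion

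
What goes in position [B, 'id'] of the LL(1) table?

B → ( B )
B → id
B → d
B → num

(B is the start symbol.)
B → id

To find M[B, 'id'], we find productions for B where 'id' is in the predict set (PREDICT(N → α) = (FIRST(α) \ {ε}) ∪ (FOLLOW(N) if α ⇒* ε)).

B → ( B ): PREDICT = { '(' }
B → id: PREDICT = { 'id' }
  'id' is in predict set, so this production goes in M[B, 'id']
B → d: PREDICT = { 'd' }
B → num: PREDICT = { 'num' }

M[B, 'id'] = B → id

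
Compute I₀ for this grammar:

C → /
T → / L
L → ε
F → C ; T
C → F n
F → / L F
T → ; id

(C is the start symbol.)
First, augment the grammar with C' → C
I₀ = CLOSURE({ [C' → . C] }):
  [C' → . C] has the dot before C: add [C → . /], [C → . F n]
  [C → . F n] has the dot before F: add [F → . C ; T], [F → . / L F]
No further items can be added.

I₀ = { [C → . /], [C → . F n], [C' → . C], [F → . / L F], [F → . C ; T] }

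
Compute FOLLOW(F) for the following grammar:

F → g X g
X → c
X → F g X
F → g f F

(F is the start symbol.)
{ $, 'g' }

To compute FOLLOW(F), find every occurrence of F on a right-hand side N → α F β: add FIRST(β) \ {ε}, and if β is empty or nullable also add FOLLOW(N). Iterate to a fixed point.

F is the start symbol, so $ ∈ FOLLOW(F).
In X → F g X: F is followed by g X, add FIRST(g X) \ {ε} = { 'g' }
In F → g f F: F is at the end; this adds FOLLOW(F) to itself — nothing new

Taking the union: FOLLOW(F) = { $, 'g' }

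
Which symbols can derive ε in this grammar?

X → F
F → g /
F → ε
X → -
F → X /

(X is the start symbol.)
ε-productions: F → ε
So F is immediately nullable.
X → F: every symbol on the right is nullable, so X is nullable too.
Every non-terminal is now nullable.
Nullable = { 'F', 'X' }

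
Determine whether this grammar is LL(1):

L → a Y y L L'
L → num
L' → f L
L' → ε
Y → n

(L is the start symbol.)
A grammar is LL(1) if for each non-terminal N with multiple productions, the predict sets of those productions are pairwise disjoint, where PREDICT(N → α) = (FIRST(α) \ {ε}) ∪ (FOLLOW(N) if α ⇒* ε).

Relevant sets:
  FOLLOW(L') = { $, 'f' }

For L:
  PREDICT(L → a Y y L L') = { 'a' }
  PREDICT(L → num) = { 'num' }
For L':
  PREDICT(L' → f L) = { 'f' }
  PREDICT(L' → ε) = { $, 'f' }
Y has a single production, so nothing to check there.

Conflict found: Predict set conflict for L': { 'f' }
The grammar is NOT LL(1).

Answer: No. Predict set conflict for L': { 'f' }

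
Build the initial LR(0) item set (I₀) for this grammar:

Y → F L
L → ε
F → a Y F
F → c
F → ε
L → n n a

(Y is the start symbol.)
{ [F → . a Y F], [F → . c], [F → .], [Y → . F L], [Y' → . Y] }

First, augment the grammar with Y' → Y
I₀ = CLOSURE({ [Y' → . Y] }):
  [Y' → . Y] has the dot before Y: add [Y → . F L]
  [Y → . F L] has the dot before F: add [F → . a Y F], [F → . c], [F → .]
No further items can be added.

I₀ = { [F → . a Y F], [F → . c], [F → .], [Y → . F L], [Y' → . Y] }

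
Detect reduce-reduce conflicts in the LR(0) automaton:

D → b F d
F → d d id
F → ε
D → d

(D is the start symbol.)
Augment with D' → D and build the canonical LR(0) collection (I0 = CLOSURE({[D' → . D]}), then GOTO on every symbol after a dot until no new states appear). It has 9 states:
  I0: { [D → . b F d], [D → . d], [D' → . D] }  — shift
  I1: { [D' → D .] }  — accept
  I2: { [D → b . F d], [F → . d d id], [F → .] }  — shift, reduce
  I3: { [D → d .] }  — reduce
  I4: { [D → b F . d] }  — shift
  I5: { [F → d . d id] }  — shift
  I6: { [F → d d . id] }  — shift
  I7: { [F → d d id .] }  — reduce
  I8: { [D → b F d .] }  — reduce

No state contains more than one complete item.

Answer: No reduce-reduce conflicts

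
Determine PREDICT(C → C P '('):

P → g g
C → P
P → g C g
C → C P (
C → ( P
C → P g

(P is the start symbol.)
{ '(', 'g' }

PREDICT(C → C P '(') = (FIRST(RHS) \ {ε}) ∪ (FOLLOW(C) if ε ∈ FIRST(RHS), i.e. RHS ⇒* ε)
FIRST(C) = { '(', 'g' }
FIRST(C P '(') = { '(', 'g' }
ε ∉ FIRST(C P '('), so FOLLOW(C) is not added.
PREDICT(C → C P '(') = { '(', 'g' }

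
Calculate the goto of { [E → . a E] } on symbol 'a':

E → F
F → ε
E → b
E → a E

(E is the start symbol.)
GOTO(I, 'a') = CLOSURE({ [A → αX.β] : [A → α.Xβ] ∈ I, X = 'a' })

Items with dot before 'a', with the dot advanced:
  [E → . a E] → [E → a . E]
Closure of the advanced items:
  [E → a . E] has the dot before E: add [E → . F], [E → . b], [E → . a E]
  [E → . F] has the dot before F: add [F → .]

GOTO = { [E → . F], [E → . a E], [E → . b], [E → a . E], [F → .] }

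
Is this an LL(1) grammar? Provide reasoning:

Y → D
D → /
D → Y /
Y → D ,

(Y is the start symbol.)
No. Predict set conflict for Y: { '/' }

Relevant sets:
  FIRST(D) = { '/' }
  FIRST(Y) = { '/' }

For Y:
  PREDICT(Y → D) = { '/' }
  PREDICT(Y → D ',') = { '/' }
For D:
  PREDICT(D → '/') = { '/' }
  PREDICT(D → Y '/') = { '/' }

Conflict found: Predict set conflict for Y: { '/' }
The grammar is NOT LL(1).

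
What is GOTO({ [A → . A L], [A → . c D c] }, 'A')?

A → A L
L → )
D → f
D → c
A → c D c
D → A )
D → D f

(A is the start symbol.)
GOTO(I, 'A') = CLOSURE({ [A → αX.β] : [A → α.Xβ] ∈ I, X = 'A' })

Items with dot before 'A', with the dot advanced:
  [A → . A L] → [A → A . L]
Closure of the advanced items:
  [A → A . L] has the dot before L: add [L → . )]

GOTO = { [A → A . L], [L → . )] }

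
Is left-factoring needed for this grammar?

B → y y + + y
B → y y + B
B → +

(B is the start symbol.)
Yes, B has productions with common prefix 'y y +'

Left-factoring is needed when two productions for the same non-terminal
share a common prefix on the right-hand side.

Productions for B:
  B → y y + + y
  B → y y + B
  B → +

Found common prefix 'y y +' in productions for B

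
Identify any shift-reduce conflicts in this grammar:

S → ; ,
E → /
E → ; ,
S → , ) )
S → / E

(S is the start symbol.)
No shift-reduce conflicts

A shift-reduce conflict occurs when an LR(0) state has both:
  - a complete (reduce) item [A → α .] (dot at the end), and
  - a shift item [B → β . c γ] (dot before a terminal).

Augment with S' → S and build the canonical LR(0) collection (I0 = CLOSURE({[S' → . S]}), then GOTO on every symbol after a dot until no new states appear). It has 12 states:
  I0: { [S → . , ) )], [S → . / E], [S → . ; ,], [S' → . S] }  — shift
  I1: { [S → , . ) )] }  — shift
  I2: { [E → . /], [E → . ; ,], [S → / . E] }  — shift
  I3: { [S → ; . ,] }  — shift
  I4: { [S' → S .] }  — accept
  I5: { [S → ; , .] }  — reduce
  I6: { [E → / .] }  — reduce
  I7: { [E → ; . ,] }  — shift
  I8: { [S → / E .] }  — reduce
  I9: { [E → ; , .] }  — reduce
  I10: { [S → , ) . )] }  — shift
  I11: { [S → , ) ) .] }  — reduce

No state contains both a complete item and a shift item.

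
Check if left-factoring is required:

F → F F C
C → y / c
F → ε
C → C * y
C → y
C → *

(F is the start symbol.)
Left-factoring is needed when two productions for the same non-terminal
share a common prefix on the right-hand side.

Productions for F:
  F → F F C
  F → ε
Productions for C:
  C → y / c
  C → C * y
  C → y
  C → *

Found common prefix 'y' in productions for C

Answer: Yes, C has productions with common prefix 'y'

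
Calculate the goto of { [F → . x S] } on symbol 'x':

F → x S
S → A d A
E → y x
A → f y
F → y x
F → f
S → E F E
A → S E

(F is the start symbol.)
{ [A → . S E], [A → . f y], [E → . y x], [F → x . S], [S → . A d A], [S → . E F E] }

GOTO(I, 'x') = CLOSURE({ [A → αX.β] : [A → α.Xβ] ∈ I, X = 'x' })

Items with dot before 'x', with the dot advanced:
  [F → . x S] → [F → x . S]
Closure of the advanced items:
  [F → x . S] has the dot before S: add [S → . A d A], [S → . E F E]
  [S → . A d A] has the dot before A: add [A → . f y], [A → . S E]
  [S → . E F E] has the dot before E: add [E → . y x]

GOTO = { [A → . S E], [A → . f y], [E → . y x], [F → x . S], [S → . A d A], [S → . E F E] }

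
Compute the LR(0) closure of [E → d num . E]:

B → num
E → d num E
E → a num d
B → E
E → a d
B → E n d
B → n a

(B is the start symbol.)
To compute CLOSURE, for each item [A → α.Bβ] where B is a non-terminal, add [B → .γ] for all productions B → γ; repeat for the newly added items until nothing changes.

Start with: [E → d num . E]
  [E → d num . E] has the dot before E: add [E → . d num E], [E → . a num d], [E → . a d]
No further items can be added.

CLOSURE = { [E → . a d], [E → . a num d], [E → . d num E], [E → d num . E] }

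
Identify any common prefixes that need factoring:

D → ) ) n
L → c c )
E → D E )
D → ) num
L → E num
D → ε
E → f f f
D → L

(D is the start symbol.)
Left-factoring is needed when two productions for the same non-terminal
share a common prefix on the right-hand side.

Productions for D:
  D → ) ) n
  D → ) num
  D → ε
  D → L
Productions for L:
  L → c c )
  L → E num
Productions for E:
  E → D E )
  E → f f f

Found common prefix ')' in productions for D

Answer: Yes, D has productions with common prefix ')'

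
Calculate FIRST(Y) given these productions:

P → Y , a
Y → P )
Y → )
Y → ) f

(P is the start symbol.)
FIRST sets of the other non-terminals involved (by the same procedure, iterated to a fixed point):
  FIRST(P) = { ')' }

From Y → P ):
  - P is a non-terminal: add FIRST(P) \ {ε} = { ')' }
    P is not nullable, so stop
From Y → ):
  - ')' is a terminal: add ')' and stop
From Y → ) f:
  - ')' is a terminal: add ')' and stop

Collecting: FIRST(Y) = { ')' }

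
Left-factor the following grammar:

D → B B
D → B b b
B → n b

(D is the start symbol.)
D → B D'
D' → B
D' → b b
B → n b

Left-factoring transforms A → αβ₁ | αβ₂ into A → αA' and A' → β₁ | β₂
(α is the longest common prefix among the alternatives). Repeat until
no nonterminal has two alternatives with a common prefix.

Round 1: D has alternatives sharing prefix 'B'. Introduce D': D → B D'
  Add: D' → B
  Add: D' → b b

No remaining common prefixes — done.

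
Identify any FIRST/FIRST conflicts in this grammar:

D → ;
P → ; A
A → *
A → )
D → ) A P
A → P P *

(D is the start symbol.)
No FIRST/FIRST conflicts.

A FIRST/FIRST conflict occurs when two productions N → α and N → β for the same non-terminal have FIRST(α) ∩ FIRST(β) ≠ ∅ (with ε ∈ FIRST of a nullable right-hand side, so two nullable alternatives also conflict).

FIRST sets of the non-terminals at (or reachable through a nullable prefix from) the front of some alternative:
  FIRST(P) = { ';' }

Productions for D:
  D → ;: FIRST = { ';' }
  D → ) A P: FIRST = { ')' }
Productions for A:
  A → *: FIRST = { '*' }
  A → ): FIRST = { ')' }
  A → P P *: FIRST = { ';' }
P has only one production, so no FIRST/FIRST conflict is possible there.

All alternatives of each non-terminal have pairwise disjoint FIRST sets.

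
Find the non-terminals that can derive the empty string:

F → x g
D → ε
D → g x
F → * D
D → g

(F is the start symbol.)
A non-terminal is nullable if it can derive ε (the empty string): either it has an ε-production, or it has a production whose right-hand side consists entirely of nullable non-terminals.

ε-productions: D → ε
So D is immediately nullable.
No further non-terminal can be added: every production for the remaining non-terminals contains a terminal or a non-nullable non-terminal.
Nullable = { 'D' }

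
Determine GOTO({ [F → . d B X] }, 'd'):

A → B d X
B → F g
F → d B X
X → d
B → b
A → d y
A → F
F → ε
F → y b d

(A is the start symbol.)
GOTO(I, 'd') = CLOSURE({ [A → αX.β] : [A → α.Xβ] ∈ I, X = 'd' })

Items with dot before 'd', with the dot advanced:
  [F → . d B X] → [F → d . B X]
Closure of the advanced items:
  [F → d . B X] has the dot before B: add [B → . F g], [B → . b]
  [B → . F g] has the dot before F: add [F → . d B X], [F → .], [F → . y b d]

GOTO = { [B → . F g], [B → . b], [F → . d B X], [F → . y b d], [F → .], [F → d . B X] }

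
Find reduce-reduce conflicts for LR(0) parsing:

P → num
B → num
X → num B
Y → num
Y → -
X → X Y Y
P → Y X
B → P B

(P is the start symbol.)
A reduce-reduce conflict occurs when an LR(0) state has two complete items [A → α .] and [B → β .] — both call for a reduction, and with no lookahead the parser cannot choose between them.

Augment with P' → P and build the canonical LR(0) collection (I0 = CLOSURE({[P' → . P]}), then GOTO on every symbol after a dot until no new states appear). It has 14 states:
  I0: { [P → . Y X], [P → . num], [P' → . P], [Y → . -], [Y → . num] }  — shift
  I1: { [Y → - .] }  — reduce
  I2: { [P' → P .] }  — accept
  I3: { [P → Y . X], [X → . X Y Y], [X → . num B] }  — shift
  I4: { [P → num .], [Y → num .] }  — 2 reduces
  I5: { [P → Y X .], [X → X . Y Y], [Y → . -], [Y → . num] }  — shift, reduce
  I6: { [B → . P B], [B → . num], [P → . Y X], [P → . num], [X → num . B], [Y → . -], [Y → . num] }  — shift
  I7: { [X → num B .] }  — reduce
  I8: { [B → . P B], [B → . num], [B → P . B], [P → . Y X], [P → . num], [Y → . -], [Y → . num] }  — shift
  I9: { [B → num .], [P → num .], [Y → num .] }  — 3 reduces
  I10: { [B → P B .] }  — reduce
  I11: { [X → X Y . Y], [Y → . -], [Y → . num] }  — shift
  I12: { [Y → num .] }  — reduce
  I13: { [X → X Y Y .] }  — reduce

I4 contains complete items [P → num .], [Y → num .] — reduce-reduce conflict.
I9 contains complete items [B → num .], [P → num .], [Y → num .] — reduce-reduce conflict.

Answer: Yes — I4: [P → num .] vs [Y → num .]; I9: [B → num .] vs [P → num .]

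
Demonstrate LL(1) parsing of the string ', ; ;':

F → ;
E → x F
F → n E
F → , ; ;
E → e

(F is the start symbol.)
LL(1) parsing maintains a stack (initially the start symbol over $) and the input. At each step: if the stack top is a terminal, match it against the current input token; if it is a non-terminal N, replace it with the RHS of M[N, lookahead] (the unique production whose predict set contains the lookahead).

Stack is shown with the top on the left.

Stack    Input    Action
------------------------
F $      , ; ; $  output F → , ; ;
, ; ; $  , ; ; $  match ','
; ; $    ; ; $    match ';'
; $      ; $      match ';'
$        $        accept

The string is accepted.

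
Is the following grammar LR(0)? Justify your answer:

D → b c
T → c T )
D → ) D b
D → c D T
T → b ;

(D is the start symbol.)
Yes, the grammar is LR(0)

A grammar is LR(0) if no state in the canonical LR(0) collection has:
  - both a shift item (dot before a terminal) and a complete item (shift-reduce conflict), or
  - two or more complete items (reduce-reduce conflict; the accept item [D' → D .] counts as a complete item here).

Augment with D' → D and build the canonical LR(0) collection (I0 = CLOSURE({[D' → . D]}), then GOTO on every symbol after a dot until no new states appear). It has 15 states:
  I0: { [D → . ) D b], [D → . b c], [D → . c D T], [D' → . D] }  — shift
  I1: { [D → ) . D b], [D → . ) D b], [D → . b c], [D → . c D T] }  — shift
  I2: { [D' → D .] }  — accept
  I3: { [D → b . c] }  — shift
  I4: { [D → . ) D b], [D → . b c], [D → . c D T], [D → c . D T] }  — shift
  I5: { [D → c D . T], [T → . b ;], [T → . c T )] }  — shift
  I6: { [D → c D T .] }  — reduce
  I7: { [T → b . ;] }  — shift
  I8: { [T → . b ;], [T → . c T )], [T → c . T )] }  — shift
  I9: { [T → c T . )] }  — shift
  I10: { [T → c T ) .] }  — reduce
  I11: { [T → b ; .] }  — reduce
  I12: { [D → b c .] }  — reduce
  I13: { [D → ) D . b] }  — shift
  I14: { [D → ) D b .] }  — reduce

Every state is either a pure shift/goto state or contains exactly one complete item and nothing to shift — no conflicts. The grammar is LR(0).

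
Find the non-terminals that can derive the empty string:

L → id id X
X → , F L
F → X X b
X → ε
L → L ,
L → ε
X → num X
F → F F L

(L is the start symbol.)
{ 'L', 'X' }

A non-terminal is nullable if it can derive ε (the empty string): either it has an ε-production, or it has a production whose right-hand side consists entirely of nullable non-terminals.

ε-productions: X → ε, L → ε
So X, L are immediately nullable.
No further non-terminal can be added: every production for the remaining non-terminals contains a terminal or a non-nullable non-terminal.
Nullable = { 'L', 'X' }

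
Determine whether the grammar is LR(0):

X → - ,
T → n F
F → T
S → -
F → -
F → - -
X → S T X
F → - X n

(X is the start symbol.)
Augment with X' → X and build the canonical LR(0) collection (I0 = CLOSURE({[X' → . X]}), then GOTO on every symbol after a dot until no new states appear). It has 14 states:
  I0: { [S → . -], [X → . - ,], [X → . S T X], [X' → . X] }  — shift
  I1: { [S → - .], [X → - . ,] }  — shift, reduce
  I2: { [T → . n F], [X → S . T X] }  — shift
  I3: { [X' → X .] }  — accept
  I4: { [S → . -], [X → . - ,], [X → . S T X], [X → S T . X] }  — shift
  I5: { [F → . - -], [F → . - X n], [F → . -], [F → . T], [T → . n F], [T → n . F] }  — shift
  I6: { [F → - . -], [F → - . X n], [F → - .], [S → . -], [X → . - ,], [X → . S T X] }  — shift, reduce
  I7: { [T → n F .] }  — reduce
  I8: { [F → T .] }  — reduce
  I9: { [F → - - .], [S → - .], [X → - . ,] }  — shift, 2 reduces
  I10: { [F → - X . n] }  — shift
  I11: { [F → - X n .] }  — reduce
  I12: { [X → - , .] }  — reduce
  I13: { [X → S T X .] }  — reduce

Conflict in state I1:
  Shift-reduce conflict between [S → - .] and [X → - . ,]
So the grammar is NOT LR(0).

Answer: No. Shift-reduce conflict between [S → - .] and [X → - . ,]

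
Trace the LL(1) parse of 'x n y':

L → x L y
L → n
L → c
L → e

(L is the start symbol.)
Stack is shown with the top on the left.

Stack    Input    Action
------------------------
L $      x n y $  output L → x L y
x L y $  x n y $  match 'x'
L y $    n y $    output L → n
n y $    n y $    match 'n'
y $      y $      match 'y'
$        $        accept

The string is accepted.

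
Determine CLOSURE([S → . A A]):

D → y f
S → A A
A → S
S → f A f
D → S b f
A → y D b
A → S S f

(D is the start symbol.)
{ [A → . S S f], [A → . S], [A → . y D b], [S → . A A], [S → . f A f] }

To compute CLOSURE, for each item [A → α.Bβ] where B is a non-terminal, add [B → .γ] for all productions B → γ; repeat for the newly added items until nothing changes.

Start with: [S → . A A]
  [S → . A A] has the dot before A: add [A → . S], [A → . y D b], [A → . S S f]
  [A → . S] has the dot before S: add [S → . f A f]
No further items can be added.

CLOSURE = { [A → . S S f], [A → . S], [A → . y D b], [S → . A A], [S → . f A f] }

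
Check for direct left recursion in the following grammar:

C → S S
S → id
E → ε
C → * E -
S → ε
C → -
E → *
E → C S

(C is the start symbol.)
Direct left recursion occurs when N → N α for some non-terminal N (the right-hand side begins with the left-hand side itself).

C → S S: starts with S
S → id: starts with id
E → ε: starts with ε
C → * E -: starts with '*'
S → ε: starts with ε
C → -: starts with '-'
E → *: starts with '*'
E → C S: starts with C

No direct left recursion found.

Answer: No direct left recursion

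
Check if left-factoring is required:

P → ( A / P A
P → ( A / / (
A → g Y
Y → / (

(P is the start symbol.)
Yes, P has productions with common prefix '( A /'

Left-factoring is needed when two productions for the same non-terminal
share a common prefix on the right-hand side.

Productions for P:
  P → ( A / P A
  P → ( A / / (

Found common prefix '( A /' in productions for P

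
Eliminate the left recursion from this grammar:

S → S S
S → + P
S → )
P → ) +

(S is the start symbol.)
S → + P S'
S → ) S'
S' → S S'
S' → ε
P → ) +

S is directly left-recursive. The standard transformation for
  A → A α₁ | ... | A α_m | β₁ | ... | β_n
is
  A  → β₁ A' | ... | β_n A'
  A' → α₁ A' | ... | α_m A' | ε

S → + P becomes S → + P S'
S → ) becomes S → ) S'
S → S S becomes S' → S S'
Add S' → ε

Productions for other non-terminals are unchanged:
  P → ) +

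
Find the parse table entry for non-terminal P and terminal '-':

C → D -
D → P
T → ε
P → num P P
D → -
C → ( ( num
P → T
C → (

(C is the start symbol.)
P → T

To find M[P, '-'], we find productions for P where '-' is in the predict set (PREDICT(N → α) = (FIRST(α) \ {ε}) ∪ (FOLLOW(N) if α ⇒* ε)).

Relevant sets:
  FIRST(T) = { ε }
  FOLLOW(P) = { '-', 'num' }

P → num P P: PREDICT = { 'num' }
P → T: PREDICT = { '-', 'num' }
  '-' is in predict set, so this production goes in M[P, '-']

M[P, '-'] = P → T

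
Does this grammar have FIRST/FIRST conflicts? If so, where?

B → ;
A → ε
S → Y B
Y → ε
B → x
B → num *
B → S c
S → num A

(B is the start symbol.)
A FIRST/FIRST conflict occurs when two productions N → α and N → β for the same non-terminal have FIRST(α) ∩ FIRST(β) ≠ ∅ (with ε ∈ FIRST of a nullable right-hand side, so two nullable alternatives also conflict).

FIRST sets of the non-terminals at (or reachable through a nullable prefix from) the front of some alternative:
  FIRST(S) = { ';', 'num', 'x' }
  FIRST(Y) = { ε }
  FIRST(B) = { ';', 'num', 'x' }

Productions for B:
  B → ;: FIRST = { ';' }
  B → x: FIRST = { 'x' }
  B → num *: FIRST = { 'num' }
  B → S c: FIRST = { ';', 'num', 'x' }
Productions for S:
  S → Y B: FIRST = { ';', 'num', 'x' }
  S → num A: FIRST = { 'num' }
A, Y have only one production, so no FIRST/FIRST conflict is possible there.

Conflict for B: B → ; and B → S c
  Overlap: { ';' }
Conflict for B: B → x and B → S c
  Overlap: { 'x' }
Conflict for B: B → num * and B → S c
  Overlap: { 'num' }
Conflict for S: S → Y B and S → num A
  Overlap: { 'num' }

Answer: Yes. B → ';' / B → S c on { ';' }; B → x / B → S c on { 'x' }; B → num '*' / B → S c on { 'num' }; S → Y B / S → num A on { 'num' }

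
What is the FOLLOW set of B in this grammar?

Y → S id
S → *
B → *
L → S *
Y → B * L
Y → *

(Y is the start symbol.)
{ '*' }

To compute FOLLOW(B), find every occurrence of B on a right-hand side N → α B β: add FIRST(β) \ {ε}, and if β is empty or nullable also add FOLLOW(N). Iterate to a fixed point.

In Y → B * L: B is followed by '*' L, add FIRST('*' L) \ {ε} = { '*' }

Taking the union: FOLLOW(B) = { '*' }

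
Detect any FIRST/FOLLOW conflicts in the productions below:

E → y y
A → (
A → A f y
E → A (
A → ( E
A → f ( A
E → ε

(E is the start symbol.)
A FIRST/FOLLOW conflict occurs when a non-terminal N has a nullable alternative N → β (β ⇒* ε) and another alternative N → α with FIRST(α) ∩ FOLLOW(N) ≠ ∅: on such a lookahead the parser cannot decide between expanding α and letting N vanish via β.

Nullable non-terminals: E.
FIRST sets used below: FIRST(A) = { '(', 'f' }

E: nullable alternative(s) E → ε; FOLLOW(E) = { $, '(', 'f' }
  E → y y: FIRST \ {ε} = { 'y' } — disjoint from FOLLOW(E)
  E → A (: FIRST \ {ε} = { '(', 'f' } — overlaps FOLLOW(E) on { '(', 'f' }: CONFLICT
  E → ε: FIRST \ {ε} = { } — this is the only nullable alternative, skip

A has no nullable alternative, so no FIRST/FOLLOW check is needed there.

So the grammar has 1 FIRST/FOLLOW conflict (marked CONFLICT above).

Answer: Yes. E → A '(' with FOLLOW(E) on { '(', 'f' }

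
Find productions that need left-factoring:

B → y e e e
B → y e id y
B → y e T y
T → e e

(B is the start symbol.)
Yes, B has productions with common prefix 'y e'

Left-factoring is needed when two productions for the same non-terminal
share a common prefix on the right-hand side.

Productions for B:
  B → y e e e
  B → y e id y
  B → y e T y

Found common prefix 'y e' in productions for B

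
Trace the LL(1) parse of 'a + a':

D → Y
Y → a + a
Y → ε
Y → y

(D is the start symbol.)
LL(1) parsing maintains a stack (initially the start symbol over $) and the input. At each step: if the stack top is a terminal, match it against the current input token; if it is a non-terminal N, replace it with the RHS of M[N, lookahead] (the unique production whose predict set contains the lookahead).

Stack is shown with the top on the left.

Stack    Input    Action
------------------------
D $      a + a $  output D → Y
Y $      a + a $  output Y → a + a
a + a $  a + a $  match 'a'
+ a $    + a $    match '+'
a $      a $      match 'a'
$        $        accept

The string is accepted.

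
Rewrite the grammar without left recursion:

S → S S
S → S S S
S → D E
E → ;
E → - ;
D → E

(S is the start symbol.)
S → D E S'
S' → S S'
S' → S S S'
S' → ε
E → ;
E → - ;
D → E

S is directly left-recursive. The standard transformation for
  A → A α₁ | ... | A α_m | β₁ | ... | β_n
is
  A  → β₁ A' | ... | β_n A'
  A' → α₁ A' | ... | α_m A' | ε

S → D E becomes S → D E S'
S → S S becomes S' → S S'
S → S S S becomes S' → S S S'
Add S' → ε

Productions for other non-terminals are unchanged:
  E → ;
  E → - ;
  D → E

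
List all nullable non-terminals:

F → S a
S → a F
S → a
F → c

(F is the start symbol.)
A non-terminal is nullable if it can derive ε (the empty string): either it has an ε-production, or it has a production whose right-hand side consists entirely of nullable non-terminals.

There are no ε-productions, so no non-terminal can derive ε.
No non-terminals are nullable.

Answer: None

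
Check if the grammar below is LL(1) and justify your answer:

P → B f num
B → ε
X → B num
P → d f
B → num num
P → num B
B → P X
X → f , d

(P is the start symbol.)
No. Predict set conflict for P: { 'd' }

A grammar is LL(1) if for each non-terminal N with multiple productions, the predict sets of those productions are pairwise disjoint, where PREDICT(N → α) = (FIRST(α) \ {ε}) ∪ (FOLLOW(N) if α ⇒* ε).

Relevant sets:
  FIRST(B) = { 'd', 'f', 'num', ε }
  FIRST(P) = { 'd', 'f', 'num' }
  FOLLOW(B) = { $, 'd', 'f', 'num' }

For P:
  PREDICT(P → B f num) = { 'd', 'f', 'num' }
  PREDICT(P → d f) = { 'd' }
  PREDICT(P → num B) = { 'num' }
For B:
  PREDICT(B → ε) = { $, 'd', 'f', 'num' }
  PREDICT(B → num num) = { 'num' }
  PREDICT(B → P X) = { 'd', 'f', 'num' }
For X:
  PREDICT(X → B num) = { 'd', 'f', 'num' }
  PREDICT(X → f ',' d) = { 'f' }

Conflict found: Predict set conflict for P: { 'd' }
The grammar is NOT LL(1).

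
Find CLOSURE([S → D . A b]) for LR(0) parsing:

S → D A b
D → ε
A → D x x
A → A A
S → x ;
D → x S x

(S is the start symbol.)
To compute CLOSURE, for each item [A → α.Bβ] where B is a non-terminal, add [B → .γ] for all productions B → γ; repeat for the newly added items until nothing changes.

Start with: [S → D . A b]
  [S → D . A b] has the dot before A: add [A → . D x x], [A → . A A]
  [A → . D x x] has the dot before D: add [D → .], [D → . x S x]
No further items can be added.

CLOSURE = { [A → . A A], [A → . D x x], [D → . x S x], [D → .], [S → D . A b] }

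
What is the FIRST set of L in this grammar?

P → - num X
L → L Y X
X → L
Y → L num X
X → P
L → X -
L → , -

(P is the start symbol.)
To compute FIRST(L), examine every production with L on the left-hand side, reading each right-hand side left to right until a non-nullable symbol is reached.

FIRST sets of the other non-terminals involved (by the same procedure, iterated to a fixed point):
  FIRST(X) = { ',', '-' }

From L → L Y X:
  - L is the symbol being defined: contributes nothing new
    L is not nullable, so stop
From L → X -:
  - X is a non-terminal: add FIRST(X) \ {ε} = { ',', '-' }
    X is not nullable, so stop
From L → , -:
  - ',' is a terminal: add ',' and stop

Collecting: FIRST(L) = { ',', '-' }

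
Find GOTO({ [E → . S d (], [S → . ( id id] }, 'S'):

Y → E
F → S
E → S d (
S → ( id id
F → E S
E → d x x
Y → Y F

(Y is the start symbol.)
GOTO(I, 'S') = CLOSURE({ [A → αX.β] : [A → α.Xβ] ∈ I, X = 'S' })

Items with dot before 'S', with the dot advanced:
  [E → . S d (] → [E → S . d (]
Closure adds nothing (no advanced item has the dot before a non-terminal).

GOTO = { [E → S . d (] }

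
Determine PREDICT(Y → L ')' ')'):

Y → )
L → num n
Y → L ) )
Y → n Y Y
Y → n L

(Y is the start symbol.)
PREDICT(Y → L ')' ')') = (FIRST(RHS) \ {ε}) ∪ (FOLLOW(Y) if ε ∈ FIRST(RHS), i.e. RHS ⇒* ε)
FIRST(L) = { 'num' }
FIRST(L ')' ')') = { 'num' }
ε ∉ FIRST(L ')' ')'), so FOLLOW(Y) is not added.
PREDICT(Y → L ')' ')') = { 'num' }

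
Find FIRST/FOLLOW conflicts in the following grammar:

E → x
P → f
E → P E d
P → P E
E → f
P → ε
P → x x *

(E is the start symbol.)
A FIRST/FOLLOW conflict occurs when a non-terminal N has a nullable alternative N → β (β ⇒* ε) and another alternative N → α with FIRST(α) ∩ FOLLOW(N) ≠ ∅: on such a lookahead the parser cannot decide between expanding α and letting N vanish via β.

Nullable non-terminals: P.
FIRST sets used below: FIRST(P) = { 'f', 'x', ε }, FIRST(E) = { 'f', 'x' }

P: nullable alternative(s) P → ε; FOLLOW(P) = { 'f', 'x' }
  P → f: FIRST \ {ε} = { 'f' } — overlaps FOLLOW(P) on { 'f' }: CONFLICT
  P → P E: FIRST \ {ε} = { 'f', 'x' } — overlaps FOLLOW(P) on { 'f', 'x' }: CONFLICT
  P → ε: FIRST \ {ε} = { } — this is the only nullable alternative, skip
  P → x x *: FIRST \ {ε} = { 'x' } — overlaps FOLLOW(P) on { 'x' }: CONFLICT

E has no nullable alternative, so no FIRST/FOLLOW check is needed there.

So the grammar has 3 FIRST/FOLLOW conflicts (marked CONFLICT above).

Answer: Yes. P → f with FOLLOW(P) on { 'f' }; P → P E with FOLLOW(P) on { 'f', 'x' }; P → x x '*' with FOLLOW(P) on { 'x' }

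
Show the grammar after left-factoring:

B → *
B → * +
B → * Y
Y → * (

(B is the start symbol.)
Left-factoring transforms A → αβ₁ | αβ₂ into A → αA' and A' → β₁ | β₂
(α is the longest common prefix among the alternatives). Repeat until
no nonterminal has two alternatives with a common prefix.

Round 1: B has alternatives sharing prefix '*'. Introduce B': B → * B'
  Add: B' → ε
  Add: B' → +
  Add: B' → Y

No remaining common prefixes — done.

Resulting grammar:
B → * B'
B' → ε
B' → +
B' → Y
Y → * (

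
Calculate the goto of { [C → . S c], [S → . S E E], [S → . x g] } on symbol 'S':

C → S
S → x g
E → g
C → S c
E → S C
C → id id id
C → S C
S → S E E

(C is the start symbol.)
GOTO(I, 'S') = CLOSURE({ [A → αX.β] : [A → α.Xβ] ∈ I, X = 'S' })

Items with dot before 'S', with the dot advanced:
  [C → . S c] → [C → S . c]
  [S → . S E E] → [S → S . E E]
Closure of the advanced items:
  [S → S . E E] has the dot before E: add [E → . g], [E → . S C]
  [E → . S C] has the dot before S: add [S → . x g], [S → . S E E]

GOTO = { [C → S . c], [E → . S C], [E → . g], [S → . S E E], [S → . x g], [S → S . E E] }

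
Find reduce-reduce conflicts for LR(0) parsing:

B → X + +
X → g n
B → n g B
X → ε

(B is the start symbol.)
No reduce-reduce conflicts

Augment with B' → B and build the canonical LR(0) collection (I0 = CLOSURE({[B' → . B]}), then GOTO on every symbol after a dot until no new states appear). It has 10 states:
  I0: { [B → . X + +], [B → . n g B], [B' → . B], [X → . g n], [X → .] }  — shift, reduce
  I1: { [B' → B .] }  — accept
  I2: { [B → X . + +] }  — shift
  I3: { [X → g . n] }  — shift
  I4: { [B → n . g B] }  — shift
  I5: { [B → . X + +], [B → . n g B], [B → n g . B], [X → . g n], [X → .] }  — shift, reduce
  I6: { [B → n g B .] }  — reduce
  I7: { [X → g n .] }  — reduce
  I8: { [B → X + . +] }  — shift
  I9: { [B → X + + .] }  — reduce

No state contains more than one complete item.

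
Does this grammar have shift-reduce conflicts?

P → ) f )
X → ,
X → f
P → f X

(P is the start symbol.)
No shift-reduce conflicts

A shift-reduce conflict occurs when an LR(0) state has both:
  - a complete (reduce) item [A → α .] (dot at the end), and
  - a shift item [B → β . c γ] (dot before a terminal).

Augment with P' → P and build the canonical LR(0) collection (I0 = CLOSURE({[P' → . P]}), then GOTO on every symbol after a dot until no new states appear). It has 9 states:
  I0: { [P → . ) f )], [P → . f X], [P' → . P] }  — shift
  I1: { [P → ) . f )] }  — shift
  I2: { [P' → P .] }  — accept
  I3: { [P → f . X], [X → . ,], [X → . f] }  — shift
  I4: { [X → , .] }  — reduce
  I5: { [P → f X .] }  — reduce
  I6: { [X → f .] }  — reduce
  I7: { [P → ) f . )] }  — shift
  I8: { [P → ) f ) .] }  — reduce

No state contains both a complete item and a shift item.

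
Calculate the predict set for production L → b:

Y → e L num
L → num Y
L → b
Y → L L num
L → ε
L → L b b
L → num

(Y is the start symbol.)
PREDICT(L → b) = (FIRST(RHS) \ {ε}) ∪ (FOLLOW(L) if ε ∈ FIRST(RHS), i.e. RHS ⇒* ε)
FIRST(b) = { 'b' }
ε ∉ FIRST(b), so FOLLOW(L) is not added.
PREDICT(L → b) = { 'b' }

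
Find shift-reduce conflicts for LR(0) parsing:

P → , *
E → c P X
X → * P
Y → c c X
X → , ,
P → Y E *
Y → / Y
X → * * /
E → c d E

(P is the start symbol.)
Augment with P' → P and build the canonical LR(0) collection (I0 = CLOSURE({[P' → . P]}), then GOTO on every symbol after a dot until no new states appear). It has 23 states:
  I0: { [P → . , *], [P → . Y E *], [P' → . P], [Y → . / Y], [Y → . c c X] }  — shift
  I1: { [P → , . *] }  — shift
  I2: { [Y → . / Y], [Y → . c c X], [Y → / . Y] }  — shift
  I3: { [P' → P .] }  — accept
  I4: { [E → . c P X], [E → . c d E], [P → Y . E *] }  — shift
  I5: { [Y → c . c X] }  — shift
  I6: { [X → . * * /], [X → . * P], [X → . , ,], [Y → c c . X] }  — shift
  I7: { [P → . , *], [P → . Y E *], [X → * . * /], [X → * . P], [Y → . / Y], [Y → . c c X] }  — shift
  I8: { [X → , . ,] }  — shift
  I9: { [Y → c c X .] }  — reduce
  I10: { [X → , , .] }  — reduce
  I11: { [X → * * . /] }  — shift
  I12: { [X → * P .] }  — reduce
  I13: { [X → * * / .] }  — reduce
  I14: { [P → Y E . *] }  — shift
  I15: { [E → c . P X], [E → c . d E], [P → . , *], [P → . Y E *], [Y → . / Y], [Y → . c c X] }  — shift
  I16: { [E → c P . X], [X → . * * /], [X → . * P], [X → . , ,] }  — shift
  I17: { [E → . c P X], [E → . c d E], [E → c d . E] }  — shift
  I18: { [E → c d E .] }  — reduce
  I19: { [E → c P X .] }  — reduce
  I20: { [P → Y E * .] }  — reduce
  I21: { [Y → / Y .] }  — reduce
  I22: { [P → , * .] }  — reduce

No state contains both a complete item and a shift item.

Answer: No shift-reduce conflicts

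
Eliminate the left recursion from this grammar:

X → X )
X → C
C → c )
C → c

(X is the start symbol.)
X is directly left-recursive. The standard transformation for
  A → A α₁ | ... | A α_m | β₁ | ... | β_n
is
  A  → β₁ A' | ... | β_n A'
  A' → α₁ A' | ... | α_m A' | ε

X → C becomes X → C X'
X → X ) becomes X' → ) X'
Add X' → ε

Productions for other non-terminals are unchanged:
  C → c )
  C → c

Resulting grammar:
X → C X'
X' → ) X'
X' → ε
C → c )
C → c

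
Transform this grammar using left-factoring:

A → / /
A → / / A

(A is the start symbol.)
A → / / A'
A' → ε
A' → A

Left-factoring transforms A → αβ₁ | αβ₂ into A → αA' and A' → β₁ | β₂
(α is the longest common prefix among the alternatives). Repeat until
no nonterminal has two alternatives with a common prefix.

Round 1: A has alternatives sharing prefix '/ /'. Introduce A': A → / / A'
  Add: A' → ε
  Add: A' → A

No remaining common prefixes — done.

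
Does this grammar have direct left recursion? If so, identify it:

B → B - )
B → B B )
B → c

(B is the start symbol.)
Direct left recursion occurs when N → N α for some non-terminal N (the right-hand side begins with the left-hand side itself).

B → B - ): LEFT RECURSIVE (starts with B)
B → B B ): LEFT RECURSIVE (starts with B)
B → c: starts with c

The grammar has direct left recursion on: B.

Answer: Yes, B is left-recursive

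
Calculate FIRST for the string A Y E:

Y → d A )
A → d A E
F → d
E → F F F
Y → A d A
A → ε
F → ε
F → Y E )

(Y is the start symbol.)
FIRST sets of the non-terminals involved (from the grammar, by fixed-point iteration):
  FIRST(A) = { 'd', ε }
  FIRST(Y) = { 'd' }

To compute FIRST(A Y E), process the symbols left to right:
Symbol A is a non-terminal. Add FIRST(A) \ {ε} = { 'd' }
A is nullable (ε ∈ FIRST(A)), continue to the next symbol.
Symbol Y is a non-terminal. Add FIRST(Y) \ {ε} = { 'd' }
Y is not nullable (ε ∉ FIRST(Y)), so stop here.
FIRST(A Y E) = { 'd' }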